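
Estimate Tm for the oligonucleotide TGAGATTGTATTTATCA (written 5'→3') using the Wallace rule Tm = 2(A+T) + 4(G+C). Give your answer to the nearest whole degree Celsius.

42°C

Base counts: A=5, T=8, G=3, C=1 (length 17).
Tm = 2·(5+8) + 4·(3+1) = 2·13 + 4·4 = 26 + 16 = 42°C.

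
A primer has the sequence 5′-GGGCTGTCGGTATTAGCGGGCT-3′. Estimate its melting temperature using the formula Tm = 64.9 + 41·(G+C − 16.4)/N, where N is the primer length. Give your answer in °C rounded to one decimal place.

Base counts: A=2, T=6, G=10, C=4; G+C = 14, N = 22.
Tm = 64.9 + 41·(14 − 16.4)/22 = 64.9 + -98.40/22 = 60.4°C.

60.4°C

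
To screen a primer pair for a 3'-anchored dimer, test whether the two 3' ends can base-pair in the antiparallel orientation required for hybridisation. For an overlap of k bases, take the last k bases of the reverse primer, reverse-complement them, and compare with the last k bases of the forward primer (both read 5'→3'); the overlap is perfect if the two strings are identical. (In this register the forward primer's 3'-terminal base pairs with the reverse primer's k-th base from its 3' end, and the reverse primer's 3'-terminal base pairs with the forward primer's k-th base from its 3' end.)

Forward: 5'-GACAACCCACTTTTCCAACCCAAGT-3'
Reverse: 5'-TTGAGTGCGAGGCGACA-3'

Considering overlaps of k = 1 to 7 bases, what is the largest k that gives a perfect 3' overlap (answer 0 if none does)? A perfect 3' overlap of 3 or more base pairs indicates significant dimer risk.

Last 7 bases (5'→3') — forward …CCCAAGT, reverse …GGCGACA.
Reverse complement of the reverse primer's last 7 bases: TGTCGCC; its first k bases are the reverse complement of the reverse primer's last k bases, so a perfect k-base overlap needs the forward primer's last k bases to equal them.
Comparing (forward last k vs required): k=1: T vs T ✓; k=2: GT vs TG ✗; k=3: AGT vs TGT ✗; k=4: AAGT vs TGTC ✗; k=5: CAAGT vs TGTCG ✗; k=6: CCAAGT vs TGTCGC ✗; k=7: CCCAAGT vs TGTCGCC ✗.
Only k = 1 is perfect, so the longest perfect 3' overlap is 1.

Longest perfect overlap: 1 complementary base pair; below the dimer-risk threshold (threshold 3).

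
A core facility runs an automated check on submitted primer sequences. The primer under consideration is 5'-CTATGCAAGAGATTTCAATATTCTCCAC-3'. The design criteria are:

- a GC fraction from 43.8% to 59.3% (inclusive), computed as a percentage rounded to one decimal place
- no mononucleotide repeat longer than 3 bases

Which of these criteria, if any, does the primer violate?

Fails: GC content.

Base counts: A=9, T=9, G=3, C=7 (length 28).
GC content: GC 10/28 = 35.7%, outside 43.8–59.3% ✗
homopolymer run: longest run = 3 ✓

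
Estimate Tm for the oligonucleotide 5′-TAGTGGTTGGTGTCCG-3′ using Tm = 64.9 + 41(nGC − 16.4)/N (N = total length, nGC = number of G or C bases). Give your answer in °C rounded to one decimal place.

Base counts: A=1, T=6, G=7, C=2; G+C = 9, N = 16.
Tm = 64.9 + 41·(9 − 16.4)/16 = 64.9 + -303.40/16 = 45.9°C.

45.9°C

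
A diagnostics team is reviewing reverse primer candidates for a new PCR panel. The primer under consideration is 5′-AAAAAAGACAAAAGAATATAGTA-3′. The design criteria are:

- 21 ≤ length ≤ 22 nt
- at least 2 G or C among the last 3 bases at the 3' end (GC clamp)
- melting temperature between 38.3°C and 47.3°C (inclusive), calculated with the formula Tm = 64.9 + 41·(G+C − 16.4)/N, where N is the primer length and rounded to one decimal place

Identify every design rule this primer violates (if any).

Base counts: A=16, T=3, G=3, C=1 (length 23).
length: length 23, outside 21–22 ✗
GC clamp: 3' end GTA has 1 G/C, need ≥2 ✗
Tm: Tm = 64.9 + 41·(4 − 16.4)/23 = 42.8°C ✓

Fails: length, GC clamp.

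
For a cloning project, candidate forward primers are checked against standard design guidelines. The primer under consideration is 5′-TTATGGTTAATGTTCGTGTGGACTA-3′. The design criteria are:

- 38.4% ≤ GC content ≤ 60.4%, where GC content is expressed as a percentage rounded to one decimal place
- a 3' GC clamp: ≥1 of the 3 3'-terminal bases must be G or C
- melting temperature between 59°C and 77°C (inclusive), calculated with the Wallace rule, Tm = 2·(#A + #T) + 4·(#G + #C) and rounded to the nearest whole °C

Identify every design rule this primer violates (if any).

Fails: GC content.

Base counts: A=5, T=11, G=7, C=2 (length 25).
GC content: GC 9/25 = 36.0%, outside 38.4–60.4% ✗
GC clamp: 3' end CTA has 1 G/C ✓
Tm: Tm = 2·16 + 4·9 = 68°C ✓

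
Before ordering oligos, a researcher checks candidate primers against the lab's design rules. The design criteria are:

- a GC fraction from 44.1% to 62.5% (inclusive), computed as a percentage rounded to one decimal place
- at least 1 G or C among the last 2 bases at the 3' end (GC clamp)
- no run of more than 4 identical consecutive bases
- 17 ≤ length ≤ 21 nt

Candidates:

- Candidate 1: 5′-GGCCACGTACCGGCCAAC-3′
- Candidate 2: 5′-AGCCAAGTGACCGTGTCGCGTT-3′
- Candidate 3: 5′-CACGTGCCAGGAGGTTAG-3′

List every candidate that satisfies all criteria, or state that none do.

Candidate 3 only.

Candidate 1 (18 nt, A=4 T=1 G=5 C=8): GC 13/18 = 72.2%, outside 44.1–62.5% ✗; 3' end AC has 1 G/C ✓; longest run = 2 ✓; length 18 ✓ — fails.
Candidate 2 (22 nt, A=4 T=5 G=7 C=6): GC 13/22 = 59.1% ✓; 3' end TT has 0 G/C, need ≥1 ✗; longest run = 2 ✓; length 22, outside 17–21 ✗ — fails.
Candidate 3 (18 nt, A=4 T=3 G=7 C=4): GC 11/18 = 61.1% ✓; 3' end AG has 1 G/C ✓; longest run = 2 ✓; length 18 ✓ — passes.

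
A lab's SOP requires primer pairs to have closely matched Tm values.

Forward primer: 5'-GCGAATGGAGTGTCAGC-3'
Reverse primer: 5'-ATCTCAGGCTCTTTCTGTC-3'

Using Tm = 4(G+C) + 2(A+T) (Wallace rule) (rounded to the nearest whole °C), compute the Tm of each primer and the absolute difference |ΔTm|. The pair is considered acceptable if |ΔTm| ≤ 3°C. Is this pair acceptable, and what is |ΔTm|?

|ΔTm| = 2°C; the pair is acceptable.

Forward: A=4 T=3 G=7 C=3 → Tm = 2·7 + 4·10 = 54°C.
Reverse: A=2 T=8 G=3 C=6 → Tm = 2·10 + 4·9 = 56°C.
|ΔTm| = |54 − 56| = 2°C, ≤ 3°C.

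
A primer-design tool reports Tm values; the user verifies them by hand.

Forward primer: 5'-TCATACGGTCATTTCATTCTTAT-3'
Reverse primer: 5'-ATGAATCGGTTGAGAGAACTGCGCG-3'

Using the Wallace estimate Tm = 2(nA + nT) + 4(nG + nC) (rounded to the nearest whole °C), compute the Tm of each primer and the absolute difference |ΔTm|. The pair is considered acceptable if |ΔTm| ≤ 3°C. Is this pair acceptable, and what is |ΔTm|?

|ΔTm| = 16°C; the pair is not acceptable.

Forward: A=5 T=11 G=2 C=5 → Tm = 2·16 + 4·7 = 60°C.
Reverse: A=7 T=5 G=9 C=4 → Tm = 2·12 + 4·13 = 76°C.
|ΔTm| = |60 − 76| = 16°C, > 3°C.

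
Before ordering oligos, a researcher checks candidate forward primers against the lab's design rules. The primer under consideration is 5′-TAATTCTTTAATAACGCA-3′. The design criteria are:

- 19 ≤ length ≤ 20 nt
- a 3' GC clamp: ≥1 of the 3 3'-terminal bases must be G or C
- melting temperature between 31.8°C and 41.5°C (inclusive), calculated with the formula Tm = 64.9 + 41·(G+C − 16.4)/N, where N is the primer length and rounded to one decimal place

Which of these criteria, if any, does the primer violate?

Base counts: A=7, T=7, G=1, C=3 (length 18).
length: length 18, outside 19–20 ✗
GC clamp: 3' end GCA has 2 G/C ✓
Tm: Tm = 64.9 + 41·(4 − 16.4)/18 = 36.7°C ✓

Fails: length.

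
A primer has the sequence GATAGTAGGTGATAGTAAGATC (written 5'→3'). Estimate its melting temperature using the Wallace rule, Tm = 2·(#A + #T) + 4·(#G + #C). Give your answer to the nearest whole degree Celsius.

Base counts: A=8, T=6, G=7, C=1 (length 22).
Tm = 2·(8+6) + 4·(7+1) = 2·14 + 4·8 = 28 + 32 = 60°C.

60°C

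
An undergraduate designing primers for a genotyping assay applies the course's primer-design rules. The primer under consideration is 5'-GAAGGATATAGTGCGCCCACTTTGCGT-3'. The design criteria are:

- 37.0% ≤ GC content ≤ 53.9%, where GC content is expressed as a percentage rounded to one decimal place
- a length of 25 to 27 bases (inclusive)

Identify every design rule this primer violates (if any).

Base counts: A=6, T=7, G=8, C=6 (length 27).
GC content: GC 14/27 = 51.9% ✓
length: length 27 ✓

Meets all criteria.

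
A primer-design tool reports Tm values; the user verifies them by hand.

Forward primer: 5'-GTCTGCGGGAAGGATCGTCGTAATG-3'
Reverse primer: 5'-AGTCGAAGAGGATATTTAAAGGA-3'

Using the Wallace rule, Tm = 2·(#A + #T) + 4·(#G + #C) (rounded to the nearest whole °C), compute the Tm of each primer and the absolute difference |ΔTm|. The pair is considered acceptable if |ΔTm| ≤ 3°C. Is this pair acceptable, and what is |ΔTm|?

|ΔTm| = 16°C; the pair is not acceptable.

Forward: A=5 T=6 G=10 C=4 → Tm = 2·11 + 4·14 = 78°C.
Reverse: A=10 T=5 G=7 C=1 → Tm = 2·15 + 4·8 = 62°C.
|ΔTm| = |78 − 62| = 16°C, > 3°C.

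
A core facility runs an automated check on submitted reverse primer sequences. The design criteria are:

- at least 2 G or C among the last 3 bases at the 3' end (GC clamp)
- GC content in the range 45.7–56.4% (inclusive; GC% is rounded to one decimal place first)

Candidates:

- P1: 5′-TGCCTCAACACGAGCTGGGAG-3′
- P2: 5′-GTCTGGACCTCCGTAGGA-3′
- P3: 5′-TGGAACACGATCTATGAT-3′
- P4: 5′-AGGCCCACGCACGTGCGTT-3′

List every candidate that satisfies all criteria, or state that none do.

None of the candidates satisfy all criteria.

P1 (21 nt, A=5 T=3 G=7 C=6): 3' end GAG has 2 G/C ✓; GC 13/21 = 61.9%, outside 45.7–56.4% ✗ — fails.
P2 (18 nt, A=3 T=4 G=6 C=5): 3' end GGA has 2 G/C ✓; GC 11/18 = 61.1%, outside 45.7–56.4% ✗ — fails.
P3 (18 nt, A=6 T=5 G=4 C=3): 3' end GAT has 1 G/C, need ≥2 ✗; GC 7/18 = 38.9%, outside 45.7–56.4% ✗ — fails.
P4 (19 nt, A=3 T=3 G=6 C=7): 3' end GTT has 1 G/C, need ≥2 ✗; GC 13/19 = 68.4%, outside 45.7–56.4% ✗ — fails.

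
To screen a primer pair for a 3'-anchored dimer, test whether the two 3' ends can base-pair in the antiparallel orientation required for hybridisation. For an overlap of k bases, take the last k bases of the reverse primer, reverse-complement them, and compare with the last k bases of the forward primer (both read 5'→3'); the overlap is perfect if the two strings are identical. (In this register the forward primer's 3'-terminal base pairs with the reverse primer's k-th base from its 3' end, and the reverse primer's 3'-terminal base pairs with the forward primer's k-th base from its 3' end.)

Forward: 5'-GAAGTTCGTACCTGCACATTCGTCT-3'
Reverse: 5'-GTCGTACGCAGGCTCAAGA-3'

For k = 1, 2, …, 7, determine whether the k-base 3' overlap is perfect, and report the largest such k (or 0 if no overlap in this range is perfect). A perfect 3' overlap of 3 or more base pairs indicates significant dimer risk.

Last 7 bases (5'→3') — forward …TTCGTCT, reverse …CTCAAGA.
Reverse complement of the reverse primer's last 7 bases: TCTTGAG; its first k bases are the reverse complement of the reverse primer's last k bases, so a perfect k-base overlap needs the forward primer's last k bases to equal them.
Comparing (forward last k vs required): k=1: T vs T ✓; k=2: CT vs TC ✗; k=3: TCT vs TCT ✓; k=4: GTCT vs TCTT ✗; k=5: CGTCT vs TCTTG ✗; k=6: TCGTCT vs TCTTGA ✗; k=7: TTCGTCT vs TCTTGAG ✗.
Perfect overlaps at k = 1, 3; the largest is 3.

Longest perfect overlap: 3 complementary base pairs; significant dimer risk (threshold 3).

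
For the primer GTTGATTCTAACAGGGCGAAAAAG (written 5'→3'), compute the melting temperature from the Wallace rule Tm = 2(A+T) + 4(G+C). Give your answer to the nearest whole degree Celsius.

68°C

Base counts: A=9, T=5, G=7, C=3 (length 24).
Tm = 2·(9+5) + 4·(7+3) = 2·14 + 4·10 = 28 + 40 = 68°C.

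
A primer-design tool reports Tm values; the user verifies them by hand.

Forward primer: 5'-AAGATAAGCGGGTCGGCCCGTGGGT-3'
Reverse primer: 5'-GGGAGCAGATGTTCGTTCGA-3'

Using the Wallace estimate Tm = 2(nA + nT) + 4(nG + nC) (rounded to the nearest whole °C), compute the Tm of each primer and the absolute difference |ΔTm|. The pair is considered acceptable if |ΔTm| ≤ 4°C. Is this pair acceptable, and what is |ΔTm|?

Forward: A=5 T=4 G=11 C=5 → Tm = 2·9 + 4·16 = 82°C.
Reverse: A=4 T=5 G=8 C=3 → Tm = 2·9 + 4·11 = 62°C.
|ΔTm| = |82 − 62| = 20°C, > 4°C.

|ΔTm| = 20°C; the pair is not acceptable.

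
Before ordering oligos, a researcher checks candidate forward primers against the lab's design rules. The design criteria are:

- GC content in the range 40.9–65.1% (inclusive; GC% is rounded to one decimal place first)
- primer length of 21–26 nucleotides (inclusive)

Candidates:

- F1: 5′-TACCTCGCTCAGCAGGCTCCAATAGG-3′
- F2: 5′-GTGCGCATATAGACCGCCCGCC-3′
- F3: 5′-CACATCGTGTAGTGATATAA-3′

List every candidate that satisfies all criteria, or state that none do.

F1 only.

F1 (26 nt, A=6 T=5 G=6 C=9): GC 15/26 = 57.7% ✓; length 26 ✓ — passes.
F2 (22 nt, A=4 T=3 G=6 C=9): GC 15/22 = 68.2%, outside 40.9–65.1% ✗; length 22 ✓ — fails.
F3 (20 nt, A=7 T=6 G=4 C=3): GC 7/20 = 35.0%, outside 40.9–65.1% ✗; length 20, outside 21–26 ✗ — fails.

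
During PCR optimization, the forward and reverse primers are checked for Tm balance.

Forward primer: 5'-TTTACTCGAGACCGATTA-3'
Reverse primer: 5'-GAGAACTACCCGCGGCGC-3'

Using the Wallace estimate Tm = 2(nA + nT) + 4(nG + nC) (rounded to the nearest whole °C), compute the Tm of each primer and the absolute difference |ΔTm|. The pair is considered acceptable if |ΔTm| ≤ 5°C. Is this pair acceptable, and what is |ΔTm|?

Forward: A=5 T=6 G=3 C=4 → Tm = 2·11 + 4·7 = 50°C.
Reverse: A=4 T=1 G=6 C=7 → Tm = 2·5 + 4·13 = 62°C.
|ΔTm| = |50 − 62| = 12°C, > 5°C.

|ΔTm| = 12°C; the pair is not acceptable.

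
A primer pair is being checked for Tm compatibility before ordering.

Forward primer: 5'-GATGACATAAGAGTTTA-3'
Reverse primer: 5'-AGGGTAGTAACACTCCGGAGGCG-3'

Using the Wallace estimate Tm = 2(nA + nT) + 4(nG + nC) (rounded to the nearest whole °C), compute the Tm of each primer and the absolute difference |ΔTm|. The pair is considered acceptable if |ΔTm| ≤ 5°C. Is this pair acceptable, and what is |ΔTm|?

|ΔTm| = 30°C; the pair is not acceptable.

Forward: A=7 T=5 G=4 C=1 → Tm = 2·12 + 4·5 = 44°C.
Reverse: A=6 T=3 G=9 C=5 → Tm = 2·9 + 4·14 = 74°C.
|ΔTm| = |44 − 74| = 30°C, > 5°C.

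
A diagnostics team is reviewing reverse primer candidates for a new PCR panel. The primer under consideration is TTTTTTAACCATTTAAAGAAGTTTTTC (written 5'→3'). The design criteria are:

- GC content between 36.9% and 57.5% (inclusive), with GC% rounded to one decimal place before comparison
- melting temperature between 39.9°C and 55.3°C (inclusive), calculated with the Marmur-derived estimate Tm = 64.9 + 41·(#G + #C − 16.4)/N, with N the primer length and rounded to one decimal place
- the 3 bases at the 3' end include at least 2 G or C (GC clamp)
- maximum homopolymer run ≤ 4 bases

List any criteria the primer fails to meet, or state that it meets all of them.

Base counts: A=8, T=14, G=2, C=3 (length 27).
GC content: GC 5/27 = 18.5%, outside 36.9–57.5% ✗
Tm: Tm = 64.9 + 41·(5 − 16.4)/27 = 47.6°C ✓
GC clamp: 3' end TTC has 1 G/C, need ≥2 ✗
homopolymer run: longest run = 6, exceeds 4 ✗

Fails: GC content, GC clamp, homopolymer run.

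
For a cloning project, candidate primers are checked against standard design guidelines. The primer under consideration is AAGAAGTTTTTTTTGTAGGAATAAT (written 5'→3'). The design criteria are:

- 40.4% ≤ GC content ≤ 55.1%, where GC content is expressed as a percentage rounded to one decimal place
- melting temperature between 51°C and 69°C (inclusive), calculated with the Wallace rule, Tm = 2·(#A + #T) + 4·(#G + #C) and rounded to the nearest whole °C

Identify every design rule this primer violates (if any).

Base counts: A=9, T=11, G=5, C=0 (length 25).
GC content: GC 5/25 = 20.0%, outside 40.4–55.1% ✗
Tm: Tm = 2·20 + 4·5 = 60°C ✓

Fails: GC content.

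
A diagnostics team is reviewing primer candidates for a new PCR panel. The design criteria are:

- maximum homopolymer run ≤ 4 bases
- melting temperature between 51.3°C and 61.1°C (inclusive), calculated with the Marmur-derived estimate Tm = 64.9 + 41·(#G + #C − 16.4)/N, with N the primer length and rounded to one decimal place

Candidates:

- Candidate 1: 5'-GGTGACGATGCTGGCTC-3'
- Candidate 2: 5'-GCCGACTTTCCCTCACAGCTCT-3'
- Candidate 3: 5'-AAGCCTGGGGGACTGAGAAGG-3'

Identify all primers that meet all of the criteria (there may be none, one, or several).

Candidate 1 (17 nt, A=2 T=4 G=7 C=4): longest run = 2 ✓; Tm = 64.9 + 41·(11 − 16.4)/17 = 51.9°C ✓ — passes.
Candidate 2 (22 nt, A=3 T=6 G=3 C=10): longest run = 3 ✓; Tm = 64.9 + 41·(13 − 16.4)/22 = 58.6°C ✓ — passes.
Candidate 3 (21 nt, A=6 T=2 G=10 C=3): longest run = 5, exceeds 4 ✗; Tm = 64.9 + 41·(13 − 16.4)/21 = 58.3°C ✓ — fails.

Candidate 1 and Candidate 2.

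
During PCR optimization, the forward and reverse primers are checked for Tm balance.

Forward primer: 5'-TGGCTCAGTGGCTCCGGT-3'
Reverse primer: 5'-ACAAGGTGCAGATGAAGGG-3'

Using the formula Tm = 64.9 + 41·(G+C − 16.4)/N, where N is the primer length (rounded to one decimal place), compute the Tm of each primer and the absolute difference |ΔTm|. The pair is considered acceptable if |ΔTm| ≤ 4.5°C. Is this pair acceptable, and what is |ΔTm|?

|ΔTm| = 3.8°C; the pair is acceptable.

Forward: G+C = 12, N = 18 → Tm = 64.9 + 41·(12 − 16.4)/18 = 54.9°C.
Reverse: G+C = 10, N = 19 → Tm = 64.9 + 41·(10 − 16.4)/19 = 51.1°C.
|ΔTm| = |54.9 − 51.1| = 3.8°C, ≤ 4.5°C.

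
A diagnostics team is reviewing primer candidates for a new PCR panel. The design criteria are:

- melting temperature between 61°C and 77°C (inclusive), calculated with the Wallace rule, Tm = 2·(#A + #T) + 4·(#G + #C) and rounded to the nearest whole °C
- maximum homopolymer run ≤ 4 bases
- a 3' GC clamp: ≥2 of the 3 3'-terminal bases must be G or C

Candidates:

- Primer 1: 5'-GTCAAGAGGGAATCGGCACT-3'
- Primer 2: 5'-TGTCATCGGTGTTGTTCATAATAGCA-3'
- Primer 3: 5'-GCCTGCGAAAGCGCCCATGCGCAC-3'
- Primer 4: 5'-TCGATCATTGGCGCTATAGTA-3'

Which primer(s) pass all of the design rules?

Primer 2 only.

Primer 1 (20 nt, A=6 T=3 G=7 C=4): Tm = 2·9 + 4·11 = 62°C ✓; longest run = 3 ✓; 3' end ACT has 1 G/C, need ≥2 ✗ — fails.
Primer 2 (26 nt, A=6 T=10 G=6 C=4): Tm = 2·16 + 4·10 = 72°C ✓; longest run = 2 ✓; 3' end GCA has 2 G/C ✓ — passes.
Primer 3 (24 nt, A=5 T=2 G=7 C=10): Tm = 2·7 + 4·17 = 82°C, outside 61–77°C ✗; longest run = 3 ✓; 3' end CAC has 2 G/C ✓ — fails.
Primer 4 (21 nt, A=5 T=7 G=5 C=4): Tm = 2·12 + 4·9 = 60°C, outside 61–77°C ✗; longest run = 2 ✓; 3' end GTA has 1 G/C, need ≥2 ✗ — fails.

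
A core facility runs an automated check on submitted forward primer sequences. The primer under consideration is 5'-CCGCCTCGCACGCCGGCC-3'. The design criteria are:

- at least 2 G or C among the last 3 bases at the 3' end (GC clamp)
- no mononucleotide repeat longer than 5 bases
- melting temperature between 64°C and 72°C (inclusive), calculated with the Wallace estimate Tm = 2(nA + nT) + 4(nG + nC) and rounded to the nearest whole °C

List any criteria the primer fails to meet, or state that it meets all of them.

Meets all criteria.

Base counts: A=1, T=1, G=5, C=11 (length 18).
GC clamp: 3' end GCC has 3 G/C ✓
homopolymer run: longest run = 2 ✓
Tm: Tm = 2·2 + 4·16 = 68°C ✓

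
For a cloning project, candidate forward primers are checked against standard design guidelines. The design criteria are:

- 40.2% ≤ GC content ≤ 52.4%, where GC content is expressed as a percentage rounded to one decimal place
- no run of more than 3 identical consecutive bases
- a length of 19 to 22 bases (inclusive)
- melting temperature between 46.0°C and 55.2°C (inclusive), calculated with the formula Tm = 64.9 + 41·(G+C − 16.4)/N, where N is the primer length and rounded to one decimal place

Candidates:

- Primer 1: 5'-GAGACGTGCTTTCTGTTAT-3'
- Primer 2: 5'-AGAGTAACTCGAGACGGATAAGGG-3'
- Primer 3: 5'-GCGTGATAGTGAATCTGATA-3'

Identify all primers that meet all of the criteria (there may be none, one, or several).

Primer 1 (19 nt, A=3 T=8 G=5 C=3): GC 8/19 = 42.1% ✓; longest run = 3 ✓; length 19 ✓; Tm = 64.9 + 41·(8 − 16.4)/19 = 46.8°C ✓ — passes.
Primer 2 (24 nt, A=9 T=3 G=9 C=3): GC 12/24 = 50.0% ✓; longest run = 3 ✓; length 24, outside 19–22 ✗; Tm = 64.9 + 41·(12 − 16.4)/24 = 57.4°C, outside 46.0–55.2°C ✗ — fails.
Primer 3 (20 nt, A=6 T=6 G=6 C=2): GC 8/20 = 40.0%, outside 40.2–52.4% ✗; longest run = 2 ✓; length 20 ✓; Tm = 64.9 + 41·(8 − 16.4)/20 = 47.7°C ✓ — fails.

Primer 1 only.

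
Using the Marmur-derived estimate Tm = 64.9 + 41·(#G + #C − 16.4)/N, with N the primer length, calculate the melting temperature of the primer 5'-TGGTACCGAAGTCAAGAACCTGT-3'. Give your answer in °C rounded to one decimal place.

Base counts: A=7, T=5, G=6, C=5; G+C = 11, N = 23.
Tm = 64.9 + 41·(11 − 16.4)/23 = 64.9 + -221.40/23 = 55.3°C.

55.3°C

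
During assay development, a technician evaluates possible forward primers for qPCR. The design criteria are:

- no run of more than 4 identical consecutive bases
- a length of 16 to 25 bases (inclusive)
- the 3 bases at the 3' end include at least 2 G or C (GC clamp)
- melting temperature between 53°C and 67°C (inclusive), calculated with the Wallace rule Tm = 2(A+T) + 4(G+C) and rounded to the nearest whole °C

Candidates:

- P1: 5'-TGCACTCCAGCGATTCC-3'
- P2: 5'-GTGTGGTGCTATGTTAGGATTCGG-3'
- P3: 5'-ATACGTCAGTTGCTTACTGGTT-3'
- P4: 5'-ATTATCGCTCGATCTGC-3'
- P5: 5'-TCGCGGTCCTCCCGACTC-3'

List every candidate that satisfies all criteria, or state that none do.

P1 (17 nt, A=3 T=4 G=3 C=7): longest run = 2 ✓; length 17 ✓; 3' end TCC has 2 G/C ✓; Tm = 2·7 + 4·10 = 54°C ✓ — passes.
P2 (24 nt, A=3 T=9 G=10 C=2): longest run = 2 ✓; length 24 ✓; 3' end CGG has 3 G/C ✓; Tm = 2·12 + 4·12 = 72°C, outside 53–67°C ✗ — fails.
P3 (22 nt, A=4 T=9 G=5 C=4): longest run = 2 ✓; length 22 ✓; 3' end GTT has 1 G/C, need ≥2 ✗; Tm = 2·13 + 4·9 = 62°C ✓ — fails.
P4 (17 nt, A=3 T=6 G=3 C=5): longest run = 2 ✓; length 17 ✓; 3' end TGC has 2 G/C ✓; Tm = 2·9 + 4·8 = 50°C, outside 53–67°C ✗ — fails.
P5 (18 nt, A=1 T=4 G=4 C=9): longest run = 3 ✓; length 18 ✓; 3' end CTC has 2 G/C ✓; Tm = 2·5 + 4·13 = 62°C ✓ — passes.

P1 and P5.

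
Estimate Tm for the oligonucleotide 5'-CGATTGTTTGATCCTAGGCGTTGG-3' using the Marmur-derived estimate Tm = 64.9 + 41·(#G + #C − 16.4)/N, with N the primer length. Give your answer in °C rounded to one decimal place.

Base counts: A=3, T=9, G=8, C=4; G+C = 12, N = 24.
Tm = 64.9 + 41·(12 − 16.4)/24 = 64.9 + -180.40/24 = 57.4°C.

57.4°C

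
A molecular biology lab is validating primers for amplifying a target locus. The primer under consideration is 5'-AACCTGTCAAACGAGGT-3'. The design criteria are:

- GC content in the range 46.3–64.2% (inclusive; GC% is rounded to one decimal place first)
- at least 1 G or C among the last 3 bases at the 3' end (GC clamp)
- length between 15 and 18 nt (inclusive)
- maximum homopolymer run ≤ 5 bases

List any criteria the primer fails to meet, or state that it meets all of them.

Base counts: A=6, T=3, G=4, C=4 (length 17).
GC content: GC 8/17 = 47.1% ✓
GC clamp: 3' end GGT has 2 G/C ✓
length: length 17 ✓
homopolymer run: longest run = 3 ✓

Meets all criteria.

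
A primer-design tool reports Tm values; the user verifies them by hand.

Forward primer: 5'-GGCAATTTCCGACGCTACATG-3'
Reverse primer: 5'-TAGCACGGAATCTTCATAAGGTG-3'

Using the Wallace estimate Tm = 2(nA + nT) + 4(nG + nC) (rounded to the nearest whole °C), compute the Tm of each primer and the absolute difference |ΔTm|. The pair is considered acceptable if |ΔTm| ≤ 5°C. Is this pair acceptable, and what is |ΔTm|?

|ΔTm| = 2°C; the pair is acceptable.

Forward: A=5 T=5 G=5 C=6 → Tm = 2·10 + 4·11 = 64°C.
Reverse: A=7 T=6 G=6 C=4 → Tm = 2·13 + 4·10 = 66°C.
|ΔTm| = |64 − 66| = 2°C, ≤ 5°C.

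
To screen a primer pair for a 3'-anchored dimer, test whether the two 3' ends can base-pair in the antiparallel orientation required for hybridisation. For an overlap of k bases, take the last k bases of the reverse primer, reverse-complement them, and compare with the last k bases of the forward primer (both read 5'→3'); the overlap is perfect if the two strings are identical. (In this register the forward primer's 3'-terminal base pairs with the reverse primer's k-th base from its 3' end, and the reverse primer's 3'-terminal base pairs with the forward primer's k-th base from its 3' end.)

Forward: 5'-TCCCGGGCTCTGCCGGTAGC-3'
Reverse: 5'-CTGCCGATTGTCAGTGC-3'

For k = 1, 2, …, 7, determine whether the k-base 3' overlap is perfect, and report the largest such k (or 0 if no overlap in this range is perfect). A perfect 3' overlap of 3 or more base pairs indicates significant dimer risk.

Last 7 bases (5'→3') — forward …CGGTAGC, reverse …TCAGTGC.
Reverse complement of the reverse primer's last 7 bases: GCACTGA; its first k bases are the reverse complement of the reverse primer's last k bases, so a perfect k-base overlap needs the forward primer's last k bases to equal them.
Comparing (forward last k vs required): k=1: C vs G ✗; k=2: GC vs GC ✓; k=3: AGC vs GCA ✗; k=4: TAGC vs GCAC ✗; k=5: GTAGC vs GCACT ✗; k=6: GGTAGC vs GCACTG ✗; k=7: CGGTAGC vs GCACTGA ✗.
Only k = 2 is perfect, so the longest perfect 3' overlap is 2.

Longest perfect overlap: 2 complementary base pairs; below the dimer-risk threshold (threshold 3).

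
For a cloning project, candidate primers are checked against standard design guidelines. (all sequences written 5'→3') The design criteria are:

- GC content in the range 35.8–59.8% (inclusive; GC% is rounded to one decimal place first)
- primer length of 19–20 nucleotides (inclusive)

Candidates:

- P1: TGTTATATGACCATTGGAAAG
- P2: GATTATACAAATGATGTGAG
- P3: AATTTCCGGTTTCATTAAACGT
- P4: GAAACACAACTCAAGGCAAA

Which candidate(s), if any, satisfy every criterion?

P4 only.

P1 (21 nt, A=7 T=7 G=5 C=2): GC 7/21 = 33.3%, outside 35.8–59.8% ✗; length 21, outside 19–20 ✗ — fails.
P2 (20 nt, A=8 T=6 G=5 C=1): GC 6/20 = 30.0%, outside 35.8–59.8% ✗; length 20 ✓ — fails.
P3 (22 nt, A=6 T=9 G=3 C=4): GC 7/22 = 31.8%, outside 35.8–59.8% ✗; length 22, outside 19–20 ✗ — fails.
P4 (20 nt, A=11 T=1 G=3 C=5): GC 8/20 = 40.0% ✓; length 20 ✓ — passes.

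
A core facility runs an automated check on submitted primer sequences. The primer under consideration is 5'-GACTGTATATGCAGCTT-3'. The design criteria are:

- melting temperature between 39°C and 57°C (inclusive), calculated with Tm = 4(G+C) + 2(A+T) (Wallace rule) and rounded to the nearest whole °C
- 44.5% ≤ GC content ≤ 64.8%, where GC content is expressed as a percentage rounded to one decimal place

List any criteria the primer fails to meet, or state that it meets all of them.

Base counts: A=4, T=6, G=4, C=3 (length 17).
Tm: Tm = 2·10 + 4·7 = 48°C ✓
GC content: GC 7/17 = 41.2%, outside 44.5–64.8% ✗

Fails: GC content.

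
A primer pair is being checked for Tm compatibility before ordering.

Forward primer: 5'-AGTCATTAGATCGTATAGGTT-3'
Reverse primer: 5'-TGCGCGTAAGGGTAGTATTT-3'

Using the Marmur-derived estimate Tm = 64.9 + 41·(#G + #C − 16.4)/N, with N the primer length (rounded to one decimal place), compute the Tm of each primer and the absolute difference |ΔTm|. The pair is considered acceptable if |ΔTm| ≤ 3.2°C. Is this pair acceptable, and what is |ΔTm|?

Forward: G+C = 7, N = 21 → Tm = 64.9 + 41·(7 − 16.4)/21 = 46.5°C.
Reverse: G+C = 9, N = 20 → Tm = 64.9 + 41·(9 − 16.4)/20 = 49.7°C.
|ΔTm| = |46.5 − 49.7| = 3.2°C, ≤ 3.2°C.

|ΔTm| = 3.2°C; the pair is acceptable.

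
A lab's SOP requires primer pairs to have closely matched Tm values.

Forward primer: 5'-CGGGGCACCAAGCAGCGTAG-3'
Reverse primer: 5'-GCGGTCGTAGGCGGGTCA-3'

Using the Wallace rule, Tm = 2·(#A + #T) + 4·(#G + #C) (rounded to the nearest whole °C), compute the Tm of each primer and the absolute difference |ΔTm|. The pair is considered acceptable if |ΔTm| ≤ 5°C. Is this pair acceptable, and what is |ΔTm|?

Forward: A=5 T=1 G=8 C=6 → Tm = 2·6 + 4·14 = 68°C.
Reverse: A=2 T=3 G=9 C=4 → Tm = 2·5 + 4·13 = 62°C.
|ΔTm| = |68 − 62| = 6°C, > 5°C.

|ΔTm| = 6°C; the pair is not acceptable.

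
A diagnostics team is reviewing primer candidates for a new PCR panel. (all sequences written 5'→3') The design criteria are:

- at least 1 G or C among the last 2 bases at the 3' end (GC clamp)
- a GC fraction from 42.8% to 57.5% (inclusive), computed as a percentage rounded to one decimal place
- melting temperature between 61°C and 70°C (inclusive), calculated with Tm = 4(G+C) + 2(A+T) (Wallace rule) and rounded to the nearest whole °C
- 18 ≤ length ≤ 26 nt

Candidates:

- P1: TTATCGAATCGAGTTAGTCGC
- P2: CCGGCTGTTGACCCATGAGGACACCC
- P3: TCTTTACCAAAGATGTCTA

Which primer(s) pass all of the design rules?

P1 (21 nt, A=5 T=7 G=5 C=4): 3' end GC has 2 G/C ✓; GC 9/21 = 42.9% ✓; Tm = 2·12 + 4·9 = 60°C, outside 61–70°C ✗; length 21 ✓ — fails.
P2 (26 nt, A=5 T=4 G=7 C=10): 3' end CC has 2 G/C ✓; GC 17/26 = 65.4%, outside 42.8–57.5% ✗; Tm = 2·9 + 4·17 = 86°C, outside 61–70°C ✗; length 26 ✓ — fails.
P3 (19 nt, A=6 T=7 G=2 C=4): 3' end TA has 0 G/C, need ≥1 ✗; GC 6/19 = 31.6%, outside 42.8–57.5% ✗; Tm = 2·13 + 4·6 = 50°C, outside 61–70°C ✗; length 19 ✓ — fails.

None of the candidates satisfy all criteria.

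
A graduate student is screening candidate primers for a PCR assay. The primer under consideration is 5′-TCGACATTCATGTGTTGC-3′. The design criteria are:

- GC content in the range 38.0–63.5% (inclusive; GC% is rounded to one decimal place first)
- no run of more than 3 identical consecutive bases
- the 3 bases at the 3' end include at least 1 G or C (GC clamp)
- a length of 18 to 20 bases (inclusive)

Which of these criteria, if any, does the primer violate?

Base counts: A=3, T=7, G=4, C=4 (length 18).
GC content: GC 8/18 = 44.4% ✓
homopolymer run: longest run = 2 ✓
GC clamp: 3' end TGC has 2 G/C ✓
length: length 18 ✓

Meets all criteria.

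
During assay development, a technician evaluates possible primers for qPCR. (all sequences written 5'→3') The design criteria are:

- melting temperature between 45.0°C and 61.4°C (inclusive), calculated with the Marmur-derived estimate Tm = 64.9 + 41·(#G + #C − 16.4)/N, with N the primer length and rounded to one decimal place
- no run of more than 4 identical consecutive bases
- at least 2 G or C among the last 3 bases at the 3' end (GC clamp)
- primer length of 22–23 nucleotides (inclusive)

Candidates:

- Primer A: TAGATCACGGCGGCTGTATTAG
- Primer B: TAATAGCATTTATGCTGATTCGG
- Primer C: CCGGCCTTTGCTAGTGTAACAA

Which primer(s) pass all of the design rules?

Primer A (22 nt, A=5 T=6 G=7 C=4): Tm = 64.9 + 41·(11 − 16.4)/22 = 54.8°C ✓; longest run = 2 ✓; 3' end TAG has 1 G/C, need ≥2 ✗; length 22 ✓ — fails.
Primer B (23 nt, A=6 T=9 G=5 C=3): Tm = 64.9 + 41·(8 − 16.4)/23 = 49.9°C ✓; longest run = 3 ✓; 3' end CGG has 3 G/C ✓; length 23 ✓ — passes.
Primer C (22 nt, A=5 T=6 G=5 C=6): Tm = 64.9 + 41·(11 − 16.4)/22 = 54.8°C ✓; longest run = 3 ✓; 3' end CAA has 1 G/C, need ≥2 ✗; length 22 ✓ — fails.

Primer B only.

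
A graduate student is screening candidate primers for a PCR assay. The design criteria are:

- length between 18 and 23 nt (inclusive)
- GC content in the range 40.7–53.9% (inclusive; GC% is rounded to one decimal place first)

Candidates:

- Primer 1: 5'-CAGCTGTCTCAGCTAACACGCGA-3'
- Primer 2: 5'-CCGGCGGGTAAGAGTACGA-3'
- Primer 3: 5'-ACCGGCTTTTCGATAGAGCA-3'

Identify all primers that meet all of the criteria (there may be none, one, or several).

Primer 1 (23 nt, A=6 T=4 G=5 C=8): length 23 ✓; GC 13/23 = 56.5%, outside 40.7–53.9% ✗ — fails.
Primer 2 (19 nt, A=5 T=2 G=8 C=4): length 19 ✓; GC 12/19 = 63.2%, outside 40.7–53.9% ✗ — fails.
Primer 3 (20 nt, A=5 T=5 G=5 C=5): length 20 ✓; GC 10/20 = 50.0% ✓ — passes.

Primer 3 only.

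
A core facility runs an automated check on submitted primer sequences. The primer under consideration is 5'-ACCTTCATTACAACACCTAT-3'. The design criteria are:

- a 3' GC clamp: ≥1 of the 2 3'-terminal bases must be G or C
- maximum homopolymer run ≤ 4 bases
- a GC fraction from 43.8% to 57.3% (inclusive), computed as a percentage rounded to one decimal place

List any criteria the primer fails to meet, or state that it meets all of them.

Base counts: A=7, T=6, G=0, C=7 (length 20).
GC clamp: 3' end AT has 0 G/C, need ≥1 ✗
homopolymer run: longest run = 2 ✓
GC content: GC 7/20 = 35.0%, outside 43.8–57.3% ✗

Fails: GC clamp, GC content.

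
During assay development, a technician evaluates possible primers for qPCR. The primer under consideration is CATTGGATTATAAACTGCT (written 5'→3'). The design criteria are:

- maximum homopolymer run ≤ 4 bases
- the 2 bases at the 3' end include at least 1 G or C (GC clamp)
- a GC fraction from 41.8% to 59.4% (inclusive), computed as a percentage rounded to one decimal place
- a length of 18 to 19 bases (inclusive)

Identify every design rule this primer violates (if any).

Fails: GC content.

Base counts: A=6, T=7, G=3, C=3 (length 19).
homopolymer run: longest run = 3 ✓
GC clamp: 3' end CT has 1 G/C ✓
GC content: GC 6/19 = 31.6%, outside 41.8–59.4% ✗
length: length 19 ✓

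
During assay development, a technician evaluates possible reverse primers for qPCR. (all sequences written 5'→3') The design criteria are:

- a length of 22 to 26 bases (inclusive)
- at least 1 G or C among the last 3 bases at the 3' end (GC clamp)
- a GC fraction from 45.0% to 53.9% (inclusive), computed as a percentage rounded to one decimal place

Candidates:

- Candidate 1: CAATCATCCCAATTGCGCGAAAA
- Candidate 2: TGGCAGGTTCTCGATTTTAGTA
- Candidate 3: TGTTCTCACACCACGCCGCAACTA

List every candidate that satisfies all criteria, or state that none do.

Candidate 1 (23 nt, A=9 T=4 G=3 C=7): length 23 ✓; 3' end AAA has 0 G/C, need ≥1 ✗; GC 10/23 = 43.5%, outside 45.0–53.9% ✗ — fails.
Candidate 2 (22 nt, A=4 T=9 G=6 C=3): length 22 ✓; 3' end GTA has 1 G/C ✓; GC 9/22 = 40.9%, outside 45.0–53.9% ✗ — fails.
Candidate 3 (24 nt, A=6 T=5 G=3 C=10): length 24 ✓; 3' end CTA has 1 G/C ✓; GC 13/24 = 54.2%, outside 45.0–53.9% ✗ — fails.

None of the candidates satisfy all criteria.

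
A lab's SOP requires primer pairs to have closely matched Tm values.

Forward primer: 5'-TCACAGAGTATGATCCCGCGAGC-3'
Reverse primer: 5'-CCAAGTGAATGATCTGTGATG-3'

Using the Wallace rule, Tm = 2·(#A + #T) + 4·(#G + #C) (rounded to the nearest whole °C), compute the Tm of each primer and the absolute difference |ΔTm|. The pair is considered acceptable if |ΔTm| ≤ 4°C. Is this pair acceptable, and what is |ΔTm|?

Forward: A=6 T=4 G=6 C=7 → Tm = 2·10 + 4·13 = 72°C.
Reverse: A=6 T=6 G=6 C=3 → Tm = 2·12 + 4·9 = 60°C.
|ΔTm| = |72 − 60| = 12°C, > 4°C.

|ΔTm| = 12°C; the pair is not acceptable.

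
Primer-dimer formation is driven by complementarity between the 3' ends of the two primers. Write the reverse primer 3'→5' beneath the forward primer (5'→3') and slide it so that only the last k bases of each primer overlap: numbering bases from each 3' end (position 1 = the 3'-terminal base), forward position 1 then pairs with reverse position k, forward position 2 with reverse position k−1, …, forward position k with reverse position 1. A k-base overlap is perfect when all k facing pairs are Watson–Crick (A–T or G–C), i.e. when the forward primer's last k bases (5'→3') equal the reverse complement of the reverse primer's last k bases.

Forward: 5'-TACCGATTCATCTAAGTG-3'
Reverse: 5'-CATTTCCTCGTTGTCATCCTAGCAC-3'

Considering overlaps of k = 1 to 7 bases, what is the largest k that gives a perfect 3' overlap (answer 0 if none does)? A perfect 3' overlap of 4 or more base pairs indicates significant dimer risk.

Longest perfect overlap: 3 complementary base pairs; below the dimer-risk threshold (threshold 4).

Last 7 bases (5'→3') — forward …CTAAGTG, reverse …CTAGCAC.
Reverse complement of the reverse primer's last 7 bases: GTGCTAG; its first k bases are the reverse complement of the reverse primer's last k bases, so a perfect k-base overlap needs the forward primer's last k bases to equal them.
Comparing (forward last k vs required): k=1: G vs G ✓; k=2: TG vs GT ✗; k=3: GTG vs GTG ✓; k=4: AGTG vs GTGC ✗; k=5: AAGTG vs GTGCT ✗; k=6: TAAGTG vs GTGCTA ✗; k=7: CTAAGTG vs GTGCTAG ✗.
Perfect overlaps at k = 1, 3; the largest is 3.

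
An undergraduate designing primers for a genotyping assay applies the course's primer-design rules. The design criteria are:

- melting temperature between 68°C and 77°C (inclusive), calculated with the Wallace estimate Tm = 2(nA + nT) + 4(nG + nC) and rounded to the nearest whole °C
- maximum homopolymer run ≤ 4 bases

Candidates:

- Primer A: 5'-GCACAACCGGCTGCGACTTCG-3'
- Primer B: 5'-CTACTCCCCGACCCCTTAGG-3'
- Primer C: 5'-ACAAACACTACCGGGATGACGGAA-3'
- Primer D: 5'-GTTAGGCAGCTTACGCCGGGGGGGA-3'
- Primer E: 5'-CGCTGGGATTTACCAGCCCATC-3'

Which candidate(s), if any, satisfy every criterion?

Primer A, Primer C and Primer E.

Primer A (21 nt, A=4 T=3 G=6 C=8): Tm = 2·7 + 4·14 = 70°C ✓; longest run = 2 ✓ — passes.
Primer B (20 nt, A=3 T=4 G=3 C=10): Tm = 2·7 + 4·13 = 66°C, outside 68–77°C ✗; longest run = 4 ✓ — fails.
Primer C (24 nt, A=10 T=2 G=6 C=6): Tm = 2·12 + 4·12 = 72°C ✓; longest run = 3 ✓ — passes.
Primer D (25 nt, A=4 T=4 G=12 C=5): Tm = 2·8 + 4·17 = 84°C, outside 68–77°C ✗; longest run = 7, exceeds 4 ✗ — fails.
Primer E (22 nt, A=4 T=5 G=5 C=8): Tm = 2·9 + 4·13 = 70°C ✓; longest run = 3 ✓ — passes.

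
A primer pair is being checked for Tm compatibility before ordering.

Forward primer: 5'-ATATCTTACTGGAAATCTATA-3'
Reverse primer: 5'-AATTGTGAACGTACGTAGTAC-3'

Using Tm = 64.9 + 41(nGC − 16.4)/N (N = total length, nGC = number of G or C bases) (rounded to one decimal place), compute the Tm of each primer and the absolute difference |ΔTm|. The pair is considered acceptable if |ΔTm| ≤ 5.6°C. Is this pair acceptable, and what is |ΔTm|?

Forward: G+C = 5, N = 21 → Tm = 64.9 + 41·(5 − 16.4)/21 = 42.6°C.
Reverse: G+C = 8, N = 21 → Tm = 64.9 + 41·(8 − 16.4)/21 = 48.5°C.
|ΔTm| = |42.6 − 48.5| = 5.9°C, > 5.6°C.

|ΔTm| = 5.9°C; the pair is not acceptable.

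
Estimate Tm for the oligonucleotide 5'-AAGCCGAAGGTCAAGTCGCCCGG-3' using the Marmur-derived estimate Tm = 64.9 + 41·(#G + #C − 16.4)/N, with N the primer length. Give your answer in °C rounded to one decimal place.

Base counts: A=6, T=2, G=8, C=7; G+C = 15, N = 23.
Tm = 64.9 + 41·(15 − 16.4)/23 = 64.9 + -57.40/23 = 62.4°C.

62.4°C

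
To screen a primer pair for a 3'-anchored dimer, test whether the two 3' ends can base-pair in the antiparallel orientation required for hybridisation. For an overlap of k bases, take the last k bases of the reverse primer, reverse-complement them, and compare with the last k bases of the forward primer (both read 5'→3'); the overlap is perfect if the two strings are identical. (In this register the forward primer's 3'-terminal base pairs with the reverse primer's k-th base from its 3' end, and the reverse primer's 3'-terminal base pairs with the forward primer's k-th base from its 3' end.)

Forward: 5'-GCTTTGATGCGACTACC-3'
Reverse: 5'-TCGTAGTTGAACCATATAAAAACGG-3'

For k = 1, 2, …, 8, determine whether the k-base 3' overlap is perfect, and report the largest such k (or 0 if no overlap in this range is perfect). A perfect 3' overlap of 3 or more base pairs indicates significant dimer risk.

Longest perfect overlap: 2 complementary base pairs; below the dimer-risk threshold (threshold 3).

Last 8 bases (5'→3') — forward …CGACTACC, reverse …AAAAACGG.
Reverse complement of the reverse primer's last 8 bases: CCGTTTTT; its first k bases are the reverse complement of the reverse primer's last k bases, so a perfect k-base overlap needs the forward primer's last k bases to equal them.
Comparing (forward last k vs required): k=1: C vs C ✓; k=2: CC vs CC ✓; k=3: ACC vs CCG ✗; k=4: TACC vs CCGT ✗; k=5: CTACC vs CCGTT ✗; k=6: ACTACC vs CCGTTT ✗; k=7: GACTACC vs CCGTTTT ✗; k=8: CGACTACC vs CCGTTTTT ✗.
Perfect overlaps at k = 1, 2; the largest is 2.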